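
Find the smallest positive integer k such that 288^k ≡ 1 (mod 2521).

The order of 288 must divide p − 1 = 2520 = 2^3 · 3^2 · 5 · 7.
Divisors: 1, 2, 3, 4, 5, 6, 7, 8, 9, 10, 12, 14, 15, 18, 20, 21, 24, 28, 30, 35, 36, 40, 42, 45, 56, 60, 63, 70, 72, 84, 90, 105, 120, 126, 140, 168, 180, 210, 252, 280, 315, 360, 420, 504, 630, 840, 1260, 2520.
Check each in increasing order: 288^1 ≡ 288;  288^2 ≡ 2272;  288^3 ≡ 1397;  288^4 ≡ 1497;  288^5 ≡ 45;  288^6 ≡ 355;  288^7 ≡ 1400;  288^8 ≡ 2361;  288^9 ≡ 1819;  288^10 ≡ 2025;  288^12 ≡ 2496;  288^14 ≡ 1183;  288^15 ≡ 369;  288^18 ≡ 1209;  288^20 ≡ 1479;  288^21 ≡ 2424;  288^24 ≡ 625;  288^28 ≡ 334;  288^30 ≡ 27;  288^35 ≡ 1215;  288^36 ≡ 2022;  288^40 ≡ 1734;  288^42 ≡ 1846;  288^45 ≡ 2400;  288^56 ≡ 632;  288^60 ≡ 729;  288^63 ≡ 2450;  288^70 ≡ 1440;  288^72 ≡ 1943;  288^84 ≡ 1845;  288^90 ≡ 2036;  288^105 ≡ 26;  288^120 ≡ 2031;  288^126 ≡ 2520;  288^140 ≡ 1338;  288^168 ≡ 675;  288^180 ≡ 772;  288^210 ≡ 676;  288^252 ≡ 1.
Smallest exponent giving 1 is 252.

252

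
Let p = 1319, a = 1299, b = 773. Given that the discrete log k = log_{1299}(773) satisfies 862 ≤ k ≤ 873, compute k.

Compute 1299^862 mod 1319 = 108, then multiply by 1299 repeatedly:
  1299^862=108  1299^863=478  1299^864=992  1299^865=1264  1299^866=1100
  1299^867=423  1299^868=773
Found 773 at exponent 868.

868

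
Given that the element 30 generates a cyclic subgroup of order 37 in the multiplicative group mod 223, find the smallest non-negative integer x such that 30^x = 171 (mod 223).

Successive powers of 30 modulo 223:
  30^0=1  30^1=30  30^2=8  30^3=17  30^4=64  30^5=136
  30^6=66  30^7=196  30^8=82  30^9=7  30^10=210  30^11=56
  30^12=119  30^13=2  30^14=60  30^15=16  30^16=34  30^17=128
  30^18=49  30^19=132  30^20=169  30^21=164  30^22=14  30^23=197
  30^24=112  30^25=15  30^26=4  30^27=120  30^28=32  30^29=68
  30^30=33  30^31=98  30^32=41  30^33=115  30^34=105  30^35=28
  30^36=171
So 30^36 ≡ 171 (mod 223), giving x = 36.

36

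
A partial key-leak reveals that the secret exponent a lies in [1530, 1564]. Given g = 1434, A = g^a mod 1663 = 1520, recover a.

1557

Compute 1434^1530 mod 1663 = 1515, then multiply by 1434 repeatedly:
  1434^1530=1515  1434^1531=632  1434^1532=1616  1434^1533=785  1434^1534=1502
  1434^1535=283  1434^1536=50  1434^1537=191  1434^1538=1162  1434^1539=1645
  1434^1540=796  1434^1541=646  1434^1542=73  1434^1543=1576  1434^1544=1630
  1434^1545=905  1434^1546=630  1434^1547=411  1434^1548=672  1434^1549=771
  1434^1550=1382  1434^1551=1155  1434^1552=1585  1434^1553=1232  1434^1554=582
  1434^1555=1425  1434^1556=1286  1434^1557=1520
Found 1520 at exponent 1557.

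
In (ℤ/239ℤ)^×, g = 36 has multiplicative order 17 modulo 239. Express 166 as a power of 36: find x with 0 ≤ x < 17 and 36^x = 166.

Successive powers of 36 modulo 239:
  36^0=1  36^1=36  36^2=101  36^3=51  36^4=163  36^5=132
  36^6=211  36^7=187  36^8=40  36^9=6  36^10=216  36^11=128
  36^12=67  36^13=22  36^14=75  36^15=71  36^16=166
So 36^16 ≡ 166 (mod 239), giving x = 16.

16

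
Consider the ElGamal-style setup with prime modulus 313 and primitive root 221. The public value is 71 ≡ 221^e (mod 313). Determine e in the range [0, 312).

138

Baby-step giant-step with m = ceil(sqrt(312)) = 18.
Baby table (221^j mod 313 for j=0..17):
  0:1  1:221  2:13  3:56  4:169  5:102  6:6  7:74
  8:78  9:23  10:75  11:299  12:36  13:131  14:155  15:138
  16:137  17:229
Giant step factor: 221^(-18) ≡ 242 (mod 313).
Scan 71·242^i mod 313 for i = 0, 1, …:
  i=0: 71   i=1: 280   i=2: 152   i=3: 163
  i=4: 8   i=5: 58   i=6: 264   i=7: 36
Match at i=7, j=12: e = 7·18 + 12 = 138.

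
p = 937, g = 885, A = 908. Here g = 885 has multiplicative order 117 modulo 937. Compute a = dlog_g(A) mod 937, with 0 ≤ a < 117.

74

Baby-step giant-step with m = ceil(sqrt(117)) = 11.
Baby table (885^j mod 937 for j=0..10):
  0:1  1:885  2:830  3:879  4:205  5:584  6:553  7:291
  8:797  9:721  10:925
Giant step factor: 885^(-11) ≡ 467 (mod 937).
Scan 908·467^i mod 937 for i = 0, 1, …:
  i=0: 908   i=1: 512   i=2: 169   i=3: 215
  i=4: 146   i=5: 718   i=6: 797
Match at i=6, j=8: a = 6·11 + 8 = 74.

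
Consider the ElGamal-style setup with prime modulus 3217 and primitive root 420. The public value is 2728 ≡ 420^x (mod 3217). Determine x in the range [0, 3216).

Baby-step giant-step with m = ceil(sqrt(3216)) = 57.
Baby table (420^j mod 3217 for j=0..56):
  0:1  1:420  2:2682  3:490  4:3129  5:1644  6:2042  7:1918
  8:1310  9:93  10:456  11:1717  12:532  13:1467  14:1693  15:103
  16:1439  17:2801  18:2215  19:587  20:2048  21:1221  22:1317  23:3033
  24:3145  25:1930  26:3133  27:107  28:3119  29:661  30:958  31:235
  32:2190  33:2955  34:2555  35:1839  36:300  37:537  38:350  39:2235
  40:2553  41:999  42:1370  43:2774  44:526  45:2164  46:1686  47:380
  48:1967  49:2588  50:2831  51:1947  52:622  53:663  54:1798  55:2382
  56:3170
Giant step factor: 420^(-57) ≡ 3004 (mod 3217).
Scan 2728·3004^i mod 3217 for i = 0, 1, …:
  i=0: 2728   i=1: 1213   i=2: 2208   i=3: 2595
  i=4: 589   i=5: 6   i=6: 1939   i=7: 1986
  i=8: 1626   i=9: 1098     …   i=31: 2770
  i=32: 1918
Match at i=32, j=7: x = 32·57 + 7 = 1831.

1831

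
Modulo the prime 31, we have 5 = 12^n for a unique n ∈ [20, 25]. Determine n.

20

Compute 12^20 mod 31 = 5, then multiply by 12 repeatedly:
  12^20=5
Found 5 at exponent 20.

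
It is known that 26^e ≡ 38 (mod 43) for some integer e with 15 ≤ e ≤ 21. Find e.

20

Compute 26^15 mod 43 = 27, then multiply by 26 repeatedly:
  26^15=27  26^16=14  26^17=20  26^18=4  26^19=18
  26^20=38
Found 38 at exponent 20.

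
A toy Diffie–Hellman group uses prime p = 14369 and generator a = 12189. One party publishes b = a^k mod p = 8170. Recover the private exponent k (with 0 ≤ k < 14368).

Baby-step giant-step with m = ceil(sqrt(14368)) = 120.
Baby table (12189^j mod 14369 for j=0..119):
  0:1  1:12189  2:10630  3:3797  4:13453  5:13958  6:5102  7:13615
  8:5654  9:2882  10:10862  11:952  12:8145  13:3984  14:8125  15:4477
  16:11060  17:382  18:642  19:8602  20:13554  21:9313  22:1057  23:9149
  24:13721  25:4478  26:8880  27:11012  28:4439  29:7686  30:13143  31:46
  32:303  33:434  34:2234  35:971  36:9832  37:4788  38:8423  39:1442
  40:3251  41:11106  42:685  43:1076  44:10836  45:156  46:4776  47:5845
  48:3203  49:794  50:7729  51:5617  52:11697  53:5515  54:4153  55:13299
  56:4822  57:6148  58:3637  59:3028  60:8700  61:1080  62:2116  63:13938
  64:5595  65:2181  66:1559  67:6833  68:4713  69:13864  70:8856  71:5856
  72:7961  73:2772  74:6389  75:9910  76:7176  77:4161  78:10228  79:3648
  80:7786  81:10678  82:14109  83:6409  84:9417  85:4241  86:8256  87:6277
  88:9797  89:9243  90:9967  91:12237  92:6573  93:11122  94:8912  95:13097
  96:14112  97:14238  98:12569  99:1263  100:5508  101:5044  102:10734  103:6981
  104:12560  105:6514  106:10421  107:13978  108:4609  109:10680  110:9749  111:13300
  112:2642  113:2409  114:7434  115:2112  116:8289  117:6182  118:1362  119:5223
Giant step factor: 12189^(-120) ≡ 6070 (mod 14369).
Scan 8170·6070^i mod 14369 for i = 0, 1, …:
  i=0: 8170   i=1: 4481   i=2: 13522   i=3: 2812
  i=4: 12837   i=5: 11872   i=6: 2505   i=7: 2948
  i=8: 4955   i=9: 2533     …   i=81: 6580
  i=82: 9149
Match at i=82, j=23: k = 82·120 + 23 = 9863.

9863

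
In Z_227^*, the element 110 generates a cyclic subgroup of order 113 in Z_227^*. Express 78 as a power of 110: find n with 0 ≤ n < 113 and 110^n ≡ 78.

14

Baby-step giant-step with m = ceil(sqrt(113)) = 11.
Baby table (110^j mod 227 for j=0..10):
  0:1  1:110  2:69  3:99  4:221  5:21  6:40  7:87
  8:36  9:101  10:214
Giant step factor: 110^(-11) ≡ 10 (mod 227).
Scan 78·10^i mod 227 for i = 0, 1, …:
  i=0: 78   i=1: 99
Match at i=1, j=3: n = 1·11 + 3 = 14.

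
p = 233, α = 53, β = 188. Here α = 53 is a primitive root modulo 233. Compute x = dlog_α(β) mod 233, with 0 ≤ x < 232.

193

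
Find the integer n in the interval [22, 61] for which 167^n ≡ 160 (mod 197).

30

Compute 167^22 mod 197 = 97, then multiply by 167 repeatedly:
  167^22=97  167^23=45  167^24=29  167^25=115  167^26=96
  167^27=75  167^28=114  167^29=126  167^30=160
Found 160 at exponent 30.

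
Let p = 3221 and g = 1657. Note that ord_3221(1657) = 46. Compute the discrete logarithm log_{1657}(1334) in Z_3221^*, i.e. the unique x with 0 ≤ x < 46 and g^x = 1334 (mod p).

12

Successive powers of 1657 modulo 3221:
  1657^0=1  1657^1=1657  1657^2=1357  1657^3=291  1657^4=2258  1657^5=1925
  1657^6=935  1657^7=3215  1657^8=2942  1657^9=1521  1657^10=1475  1657^11=2557
  1657^12=1334
So 1657^12 ≡ 1334 (mod 3221), giving x = 12.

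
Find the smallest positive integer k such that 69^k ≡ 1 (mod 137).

68

The order of 69 must divide p − 1 = 136 = 2^3 · 17.
Divisors: 1, 2, 4, 8, 17, 34, 68, 136.
Check each in increasing order: 69^1 ≡ 69;  69^2 ≡ 103;  69^4 ≡ 60;  69^8 ≡ 38;  69^17 ≡ 37;  69^34 ≡ 136;  69^68 ≡ 1.
Smallest exponent giving 1 is 68.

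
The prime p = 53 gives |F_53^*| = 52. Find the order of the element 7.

26

The order of 7 must divide p − 1 = 52 = 2^2 · 13.
Divisors: 1, 2, 4, 13, 26, 52.
Check each in increasing order: 7^1 ≡ 7;  7^2 ≡ 49;  7^4 ≡ 16;  7^13 ≡ 52;  7^26 ≡ 1.
Smallest exponent giving 1 is 26.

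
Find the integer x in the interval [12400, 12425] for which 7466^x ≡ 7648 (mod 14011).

12421

Compute 7466^12400 mod 14011 = 11383, then multiply by 7466 repeatedly:
  7466^12400=11383  7466^12401=8763  7466^12402=7199  7466^12403=1538  7466^12404=7699
  7466^12405=7612  7466^12406=2576  7466^12407=9324  7466^12408=6336  7466^12409=3440
  7466^12410=877  7466^12411=4545  7466^12412=12339  7466^12413=649  7466^12414=11639
  7466^12415=552  7466^12416=1998  7466^12417=9364  7466^12418=10745  7466^12419=9195
  7466^12420=9981  7466^12421=7648
Found 7648 at exponent 12421.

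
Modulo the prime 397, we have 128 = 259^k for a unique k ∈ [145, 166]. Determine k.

153

Compute 259^145 mod 397 = 174, then multiply by 259 repeatedly:
  259^145=174  259^146=205  259^147=294  259^148=319  259^149=45
  259^150=142  259^151=254  259^152=281  259^153=128
Found 128 at exponent 153.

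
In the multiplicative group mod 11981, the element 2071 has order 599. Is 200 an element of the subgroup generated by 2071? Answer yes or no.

no

200 ∈ ⟨2071⟩ iff 200^599 ≡ 1 (mod 11981), since |⟨2071⟩| = 599.
200^599 mod 11981 = 4610.
Since 4610 ≠ 1, 200 does not lie in the subgroup.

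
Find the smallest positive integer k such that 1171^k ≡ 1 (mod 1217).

The order of 1171 must divide p − 1 = 1216 = 2^6 · 19.
Divisors: 1, 2, 4, 8, 16, 19, 32, 38, 64, 76, 152, 304, 608, 1216.
Check each in increasing order: 1171^1 ≡ 1171;  1171^2 ≡ 899;  1171^4 ≡ 113;  1171^8 ≡ 599;  1171^16 ≡ 1003;  1171^19 ≡ 949;  1171^32 ≡ 767;  1171^38 ≡ 21;  1171^64 ≡ 478;  1171^76 ≡ 441;  1171^152 ≡ 978;  1171^304 ≡ 1139;  1171^608 ≡ 1216;  1171^1216 ≡ 1.
Smallest exponent giving 1 is 1216.

1216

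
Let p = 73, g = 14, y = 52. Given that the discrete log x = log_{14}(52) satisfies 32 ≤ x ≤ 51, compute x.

Compute 14^32 mod 73 = 4, then multiply by 14 repeatedly:
  14^32=4  14^33=56  14^34=54  14^35=26  14^36=72
  14^37=59  14^38=23  14^39=30  14^40=55  14^41=40
  14^42=49  14^43=29  14^44=41  14^45=63  14^46=6
  14^47=11  14^48=8  14^49=39  14^50=35  14^51=52
Found 52 at exponent 51.

51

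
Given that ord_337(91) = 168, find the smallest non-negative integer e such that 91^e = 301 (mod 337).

138

Baby-step giant-step with m = ceil(sqrt(168)) = 13.
Baby table (91^j mod 337 for j=0..12):
  0:1  1:91  2:193  3:39  4:179  5:113  6:173  7:241
  8:26  9:7  10:300  11:3  12:273
Giant step factor: 91^(-13) ≡ 188 (mod 337).
Scan 301·188^i mod 337 for i = 0, 1, …:
  i=0: 301   i=1: 309   i=2: 128   i=3: 137
  i=4: 144   i=5: 112   i=6: 162   i=7: 126
  i=8: 98   i=9: 226   i=10: 26
Match at i=10, j=8: e = 10·13 + 8 = 138.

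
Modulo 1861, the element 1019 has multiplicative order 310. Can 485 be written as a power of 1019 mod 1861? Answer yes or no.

yes

485 ∈ ⟨1019⟩ iff 485^310 ≡ 1 (mod 1861), since |⟨1019⟩| = 310.
485^310 mod 1861 = 1.
Since 1 = 1, 485 lies in the subgroup.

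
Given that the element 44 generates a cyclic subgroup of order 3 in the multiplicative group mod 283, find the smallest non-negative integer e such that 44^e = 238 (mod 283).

2

Successive powers of 44 modulo 283:
  44^0=1  44^1=44  44^2=238
So 44^2 ≡ 238 (mod 283), giving e = 2.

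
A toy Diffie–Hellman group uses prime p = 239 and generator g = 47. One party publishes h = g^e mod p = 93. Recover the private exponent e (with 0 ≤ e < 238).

234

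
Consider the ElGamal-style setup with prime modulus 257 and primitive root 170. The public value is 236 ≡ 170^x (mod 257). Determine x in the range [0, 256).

Baby-step giant-step with m = ceil(sqrt(256)) = 16.
Baby table (170^j mod 257 for j=0..15):
  0:1  1:170  2:116  3:188  4:92  5:220  6:135  7:77
  8:240  9:194  10:84  11:145  12:235  13:115  14:18  15:233
Giant step factor: 170^(-16) ≡ 249 (mod 257).
Scan 236·249^i mod 257 for i = 0, 1, …:
  i=0: 236   i=1: 168   i=2: 198   i=3: 215
  i=4: 79   i=5: 139   i=6: 173   i=7: 158
  i=8: 21   i=9: 89     …   i=13: 118
  i=14: 84
Match at i=14, j=10: x = 14·16 + 10 = 234.

234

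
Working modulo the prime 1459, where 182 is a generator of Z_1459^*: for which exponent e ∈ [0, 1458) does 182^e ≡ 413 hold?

744

Baby-step giant-step with m = ceil(sqrt(1458)) = 39.
Baby table (182^j mod 1459 for j=0..38):
  0:1  1:182  2:1026  3:1439  4:737  5:1365  6:400  7:1309
  8:421  9:754  10:82  11:334  12:969  13:1278  14:615  15:1046
  16:702  17:831  18:965  19:550  20:888  21:1126  22:672  23:1207
  24:824  25:1150  26:663  27:1028  28:344  29:1330  30:1325  31:415
  32:1121  33:1221  34:454  35:924  36:383  37:1133  38:487
Giant step factor: 182^(-39) ≡ 1455 (mod 1459).
Scan 413·1455^i mod 1459 for i = 0, 1, …:
  i=0: 413   i=1: 1266   i=2: 772   i=3: 1289
  i=4: 680   i=5: 198   i=6: 667   i=7: 250
  i=8: 459   i=9: 1082     …   i=18: 5
  i=19: 1439
Match at i=19, j=3: e = 19·39 + 3 = 744.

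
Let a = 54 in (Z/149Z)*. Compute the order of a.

74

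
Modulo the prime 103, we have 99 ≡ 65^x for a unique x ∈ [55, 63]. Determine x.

55

Compute 65^55 mod 103 = 99, then multiply by 65 repeatedly:
  65^55=99
Found 99 at exponent 55.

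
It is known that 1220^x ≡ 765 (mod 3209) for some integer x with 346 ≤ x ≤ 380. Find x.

Compute 1220^346 mod 3209 = 2255, then multiply by 1220 repeatedly:
  1220^346=2255  1220^347=987  1220^348=765
Found 765 at exponent 348.

348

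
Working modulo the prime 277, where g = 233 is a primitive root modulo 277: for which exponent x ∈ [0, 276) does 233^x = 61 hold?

261

Baby-step giant-step with m = ceil(sqrt(276)) = 17.
Baby table (233^j mod 277 for j=0..16):
  0:1  1:233  2:274  3:132  4:9  5:158  6:250  7:80
  8:81  9:37  10:34  11:166  12:175  13:56  14:29  15:109
  16:190
Giant step factor: 233^(-17) ≡ 72 (mod 277).
Scan 61·72^i mod 277 for i = 0, 1, …:
  i=0: 61   i=1: 237   i=2: 167   i=3: 113
  i=4: 103   i=5: 214   i=6: 173   i=7: 268
  i=8: 183   i=9: 157     …   i=14: 242
  i=15: 250
Match at i=15, j=6: x = 15·17 + 6 = 261.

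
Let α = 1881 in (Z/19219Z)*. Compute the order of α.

9609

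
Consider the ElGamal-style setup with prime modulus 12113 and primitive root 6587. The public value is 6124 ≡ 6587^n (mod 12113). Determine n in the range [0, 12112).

11584

Baby-step giant-step with m = ceil(sqrt(12112)) = 111.
Baby table (6587^j mod 12113 for j=0..110):
  0:1  1:6587  2:11916  3:10565  4:2470  5:2131  6:10043  7:4148
  8:8061  9:6528  10:10899  11:10075  12:9011  13:1757  14:5444  15:5148
  16:5589  17:3336  18:1250  19:9023  20:8123  21:3080  22:10798  23:11003
  24:4682  25:636  26:10347  27:7951  28:8738  29:8343  30:10773  31:3797
  32:9607  33:2997  34:9162  35:3128  36:12036  37:1547  38:3056  39:10179
  40:3618  41:5495  42:1921  43:7655  44:9179  45:6090  46:8687  47:11570
  48:8707  49:10067  50:4767  51:3333  52:5715  53:9614  54:654  55:7783
  56:4405  57:5100  58:4351  59:679  60:2876  61:11593  62:2739  63:5536
  64:5502  65:11691  66:6276  67:10456  68:11267  69:11491  70:9193  71:1404
  72:5929  73:2011  74:6948  75:3562  76:13  77:840  78:9552  79:4102
  80:7884  81:3477  82:9429  83:5472  84:7889  85:73  86:8444  87:9845
  88:8126  89:10728  90:10207  91:6359  92:12092  93:7029  94:4137  95:8282
  96:8695  97:3701  98:7131  99:9796  100:301  101:8268  102:1268  103:6459
  104:4577  105:11555  106:6806  107:909  108:3761  109:2622  110:10089
Giant step factor: 6587^(-111) ≡ 10497 (mod 12113).
Scan 6124·10497^i mod 12113 for i = 0, 1, …:
  i=0: 6124   i=1: 12050   i=2: 4904   i=3: 9151
  i=4: 1957   i=5: 11094   i=6: 11449   i=7: 7080
  i=8: 5505   i=9: 6975     …   i=103: 9967
  i=104: 3618
Match at i=104, j=40: n = 104·111 + 40 = 11584.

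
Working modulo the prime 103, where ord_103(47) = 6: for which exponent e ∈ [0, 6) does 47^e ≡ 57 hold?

5

Successive powers of 47 modulo 103:
  47^0=1  47^1=47  47^2=46  47^3=102  47^4=56  47^5=57
So 47^5 ≡ 57 (mod 103), giving e = 5.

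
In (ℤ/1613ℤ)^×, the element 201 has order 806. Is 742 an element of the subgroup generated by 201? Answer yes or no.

no

742 ∈ ⟨201⟩ iff 742^806 ≡ 1 (mod 1613), since |⟨201⟩| = 806.
742^806 mod 1613 = 1612.
Since 1612 ≠ 1, 742 does not lie in the subgroup.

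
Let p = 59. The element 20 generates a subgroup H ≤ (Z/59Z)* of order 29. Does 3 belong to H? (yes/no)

3 ∈ ⟨20⟩ iff 3^29 ≡ 1 (mod 59), since |⟨20⟩| = 29.
3^29 mod 59 = 1.
Since 1 = 1, 3 lies in the subgroup.

yes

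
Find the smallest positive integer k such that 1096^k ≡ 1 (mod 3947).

The order of 1096 must divide p − 1 = 3946 = 2 · 1973.
Divisors: 1, 2, 1973, 3946.
Check each in increasing order: 1096^1 ≡ 1096;  1096^2 ≡ 1328;  1096^1973 ≡ 1.
Smallest exponent giving 1 is 1973.

1973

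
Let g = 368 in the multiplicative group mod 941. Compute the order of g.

940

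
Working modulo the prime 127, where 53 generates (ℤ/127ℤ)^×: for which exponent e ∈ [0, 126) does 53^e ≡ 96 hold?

107

Baby-step giant-step with m = ceil(sqrt(126)) = 12.
Baby table (53^j mod 127 for j=0..11):
  0:1  1:53  2:15  3:33  4:98  5:114  6:73  7:59
  8:79  9:123  10:42  11:67
Giant step factor: 53^(-12) ≡ 76 (mod 127).
Scan 96·76^i mod 127 for i = 0, 1, …:
  i=0: 96   i=1: 57   i=2: 14   i=3: 48
  i=4: 92   i=5: 7   i=6: 24   i=7: 46
  i=8: 67
Match at i=8, j=11: e = 8·12 + 11 = 107.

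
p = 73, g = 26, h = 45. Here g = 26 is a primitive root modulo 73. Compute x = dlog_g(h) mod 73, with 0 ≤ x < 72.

55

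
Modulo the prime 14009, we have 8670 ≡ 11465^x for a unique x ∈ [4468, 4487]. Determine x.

Compute 11465^4468 mod 14009 = 1327, then multiply by 11465 repeatedly:
  11465^4468=1327  11465^4469=281  11465^4470=13604  11465^4471=7663  11465^4472=5856
  11465^4473=7912  11465^4474=2805  11465^4475=8670
Found 8670 at exponent 4475.

4475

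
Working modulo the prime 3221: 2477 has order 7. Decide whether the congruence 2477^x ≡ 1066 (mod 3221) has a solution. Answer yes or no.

1066 ∈ ⟨2477⟩ iff 1066^7 ≡ 1 (mod 3221), since |⟨2477⟩| = 7.
1066^7 mod 3221 = 2361.
Since 2361 ≠ 1, 1066 does not lie in the subgroup.

no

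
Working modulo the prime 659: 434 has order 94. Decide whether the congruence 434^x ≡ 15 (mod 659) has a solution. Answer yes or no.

yes

15 ∈ ⟨434⟩ iff 15^94 ≡ 1 (mod 659), since |⟨434⟩| = 94.
15^94 mod 659 = 1.
Since 1 = 1, 15 lies in the subgroup.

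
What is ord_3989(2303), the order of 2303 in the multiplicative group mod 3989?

3988

The order of 2303 must divide p − 1 = 3988 = 2^2 · 997.
Divisors: 1, 2, 4, 997, 1994, 3988.
Check each in increasing order: 2303^1 ≡ 2303;  2303^2 ≡ 2428;  2303^4 ≡ 3431;  2303^997 ≡ 3508;  2303^1994 ≡ 3988;  2303^3988 ≡ 1.
Smallest exponent giving 1 is 3988.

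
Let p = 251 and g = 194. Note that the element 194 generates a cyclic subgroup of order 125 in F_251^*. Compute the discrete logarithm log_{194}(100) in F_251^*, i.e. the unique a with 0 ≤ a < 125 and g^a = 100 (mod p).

120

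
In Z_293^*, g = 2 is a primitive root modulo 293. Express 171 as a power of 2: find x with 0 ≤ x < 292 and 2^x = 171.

133

Baby-step giant-step with m = ceil(sqrt(292)) = 18.
Baby table (2^j mod 293 for j=0..17):
  0:1  1:2  2:4  3:8  4:16  5:32  6:64  7:128
  8:256  9:219  10:145  11:290  12:287  13:281  14:269  15:245
  16:197  17:101
Giant step factor: 2^(-18) ≡ 132 (mod 293).
Scan 171·132^i mod 293 for i = 0, 1, …:
  i=0: 171   i=1: 11   i=2: 280   i=3: 42
  i=4: 270   i=5: 187   i=6: 72   i=7: 128
Match at i=7, j=7: x = 7·18 + 7 = 133.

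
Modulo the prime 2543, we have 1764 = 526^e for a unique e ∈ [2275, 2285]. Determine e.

2284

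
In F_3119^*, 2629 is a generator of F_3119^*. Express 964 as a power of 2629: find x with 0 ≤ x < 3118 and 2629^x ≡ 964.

2795

Baby-step giant-step with m = ceil(sqrt(3118)) = 56.
Baby table (2629^j mod 3119 for j=0..55):
  0:1  1:2629  2:3056  3:2799  4:850  5:1446  6:2592  7:2472
  8:2011  9:214  10:1186  11:2113  12:138  13:998  14:663  15:2625
  16:1897  17:3051  18:2130  19:1165  20:3046  21:1461  22:1480  23:1527
  24:330  25:488  26:1043  27:446  28:2909  29:3092  30:754  31:1701
  32:2402  33:2002  34:1505  35:1753  36:1874  37:1845  38:460  39:2287
  40:2210  41:2512  42:1125  43:813  44:862  45:1804  46:1836  47:1751
  48:2854  49:1971  50:1100  51:587  52:2437  53:447  54:2419  55:3029
Giant step factor: 2629^(-56) ≡ 539 (mod 3119).
Scan 964·539^i mod 3119 for i = 0, 1, …:
  i=0: 964   i=1: 1842   i=2: 996   i=3: 376
  i=4: 3048   i=5: 2278   i=6: 2075   i=7: 1823
  i=8: 112   i=9: 1107     …   i=48: 2119
  i=49: 587
Match at i=49, j=51: x = 49·56 + 51 = 2795.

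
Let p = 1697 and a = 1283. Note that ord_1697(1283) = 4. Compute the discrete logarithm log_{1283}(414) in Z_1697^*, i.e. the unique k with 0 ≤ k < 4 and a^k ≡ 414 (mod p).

Successive powers of 1283 modulo 1697:
  1283^0=1  1283^1=1283  1283^2=1696  1283^3=414
So 1283^3 ≡ 414 (mod 1697), giving k = 3.

3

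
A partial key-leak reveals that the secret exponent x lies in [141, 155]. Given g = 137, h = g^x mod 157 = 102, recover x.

Compute 137^141 mod 157 = 59, then multiply by 137 repeatedly:
  137^141=59  137^142=76  137^143=50  137^144=99  137^145=61
  137^146=36  137^147=65  137^148=113  137^149=95  137^150=141
  137^151=6  137^152=37  137^153=45  137^154=42  137^155=102
Found 102 at exponent 155.

155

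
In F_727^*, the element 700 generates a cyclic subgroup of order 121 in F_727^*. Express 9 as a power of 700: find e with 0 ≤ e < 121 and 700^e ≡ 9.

41

Baby-step giant-step with m = ceil(sqrt(121)) = 11.
Baby table (700^j mod 727 for j=0..10):
  0:1  1:700  2:2  3:673  4:4  5:619  6:8  7:511
  8:16  9:295  10:32
Giant step factor: 700^(-11) ≡ 329 (mod 727).
Scan 9·329^i mod 727 for i = 0, 1, …:
  i=0: 9   i=1: 53   i=2: 716   i=3: 16
Match at i=3, j=8: e = 3·11 + 8 = 41.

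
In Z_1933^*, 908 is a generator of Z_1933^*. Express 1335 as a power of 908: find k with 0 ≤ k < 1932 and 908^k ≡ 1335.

Baby-step giant-step with m = ceil(sqrt(1932)) = 44.
Baby table (908^j mod 1933 for j=0..43):
  0:1  1:908  2:1006  3:1072  4:1077  5:1751  6:982  7:543
  8:129  9:1152  10:263  11:1045  12:1690  13:1651  14:1033  15:459
  16:1177  17:1700  18:1066  19:1428  20:1514  21:349  22:1813  23:1221
  24:1059  25:871  26:271  27:577  28:73  29:562  30:1917  31:936
  32:1301  33:245  34:165  35:979  36:1685  37:977  38:1802  39:898
  40:1591  41:677  42:22  43:646
Giant step factor: 908^(-44) ≡ 1477 (mod 1933).
Scan 1335·1477^i mod 1933 for i = 0, 1, …:
  i=0: 1335   i=1: 135   i=2: 296   i=3: 334
  i=4: 403   i=5: 1800   i=6: 725   i=7: 1876
  i=8: 863   i=9: 804   i=10: 646
Match at i=10, j=43: k = 10·44 + 43 = 483.

483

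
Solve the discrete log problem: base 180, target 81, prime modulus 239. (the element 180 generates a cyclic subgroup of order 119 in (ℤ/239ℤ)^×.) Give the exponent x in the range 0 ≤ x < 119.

Baby-step giant-step with m = ceil(sqrt(119)) = 11.
Baby table (180^j mod 239 for j=0..10):
  0:1  1:180  2:135  3:161  4:61  5:225  6:109  7:22
  8:136  9:102  10:196
Giant step factor: 180^(-11) ≡ 226 (mod 239).
Scan 81·226^i mod 239 for i = 0, 1, …:
  i=0: 81   i=1: 142   i=2: 66   i=3: 98
  i=4: 160   i=5: 71   i=6: 33   i=7: 49
  i=8: 80   i=9: 155   i=10: 136
Match at i=10, j=8: x = 10·11 + 8 = 118.

118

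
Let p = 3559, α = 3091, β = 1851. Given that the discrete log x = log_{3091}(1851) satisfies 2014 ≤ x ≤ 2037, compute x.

Compute 3091^2014 mod 3559 = 1631, then multiply by 3091 repeatedly:
  3091^2014=1631  3091^2015=1877  3091^2016=637  3091^2017=840  3091^2018=1929
  3091^2019=1214  3091^2020=1288  3091^2021=2246  3091^2022=2336  3091^2023=2924
  3091^2024=1783  3091^2025=1921  3091^2026=1399  3091^2027=124  3091^2028=2471
  3091^2029=247  3091^2030=1851
Found 1851 at exponent 2030.

2030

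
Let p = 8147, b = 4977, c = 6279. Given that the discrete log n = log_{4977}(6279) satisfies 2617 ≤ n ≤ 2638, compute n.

2630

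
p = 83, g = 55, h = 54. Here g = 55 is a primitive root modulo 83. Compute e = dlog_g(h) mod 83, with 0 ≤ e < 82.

75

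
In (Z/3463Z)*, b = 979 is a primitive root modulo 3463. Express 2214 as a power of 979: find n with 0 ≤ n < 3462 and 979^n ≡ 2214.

Baby-step giant-step with m = ceil(sqrt(3462)) = 59.
Baby table (979^j mod 3463 for j=0..58):
  0:1  1:979  2:2653  3:37  4:1593  5:1197  6:1369  7:70
  8:2733  9:2171  10:2590  11:694  12:678  13:2329  14:1437  15:845
  16:3061  17:1224  18:98  19:2441  20:269  21:163  22:279  23:3027
  24:2568  25:3397  26:1183  27:1515  28:1021  29:2215  30:647  31:3147
  32:2306  33:3161  34:2160  35:2210  36:2678  37:271  38:2121  39:2122
  40:3101  41:2291  42:2328  43:458  44:1655  45:3024  46:3094  47:2364
  48:1072  49:199  50:893  51:1571  52:437  53:1874  54:2719  55:2317
  56:78  57:176  58:2617
Giant step factor: 979^(-59) ≡ 6 (mod 3463).
Scan 2214·6^i mod 3463 for i = 0, 1, …:
  i=0: 2214   i=1: 2895   i=2: 55   i=3: 330
  i=4: 1980   i=5: 1491   i=6: 2020   i=7: 1731
  i=8: 3460   i=9: 3445     …   i=28: 1166
  i=29: 70
Match at i=29, j=7: n = 29·59 + 7 = 1718.

1718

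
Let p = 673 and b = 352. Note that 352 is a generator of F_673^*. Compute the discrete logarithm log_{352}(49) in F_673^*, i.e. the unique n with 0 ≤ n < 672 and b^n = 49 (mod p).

348

Baby-step giant-step with m = ceil(sqrt(672)) = 26.
Baby table (352^j mod 673 for j=0..25):
  0:1  1:352  2:72  3:443  4:473  5:265  6:406  7:236
  8:293  9:167  10:233  11:583  12:624  13:250  14:510  15:502
  16:378  17:475  18:296  19:550  20:449  21:566  22:24  23:372
  24:382  25:537
Giant step factor: 352^(-26) ≡ 552 (mod 673).
Scan 49·552^i mod 673 for i = 0, 1, …:
  i=0: 49   i=1: 128   i=2: 664   i=3: 416
  i=4: 139   i=5: 6   i=6: 620   i=7: 356
  i=8: 669   i=9: 484   i=10: 660   i=11: 227
  i=12: 126   i=13: 233
Match at i=13, j=10: n = 13·26 + 10 = 348.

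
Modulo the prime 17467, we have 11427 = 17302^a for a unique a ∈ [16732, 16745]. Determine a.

16743

Compute 17302^16732 mod 17467 = 17247, then multiply by 17302 repeatedly:
  17302^16732=17247  17302^16733=1366  17302^16734=1681  17302^16735=2107  17302^16736=1685
  17302^16737=1447  17302^16738=5783  17302^16739=6490  17302^16740=12104  17302^16741=11545
  17302^16742=16445  17302^16743=11427
Found 11427 at exponent 16743.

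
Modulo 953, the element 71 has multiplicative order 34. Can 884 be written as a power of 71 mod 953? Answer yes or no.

884 ∈ ⟨71⟩ iff 884^34 ≡ 1 (mod 953), since |⟨71⟩| = 34.
884^34 mod 953 = 1.
Since 1 = 1, 884 lies in the subgroup.

yes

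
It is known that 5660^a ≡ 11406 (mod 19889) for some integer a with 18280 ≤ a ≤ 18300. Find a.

Compute 5660^18280 mod 19889 = 19854, then multiply by 5660 repeatedly:
  5660^18280=19854  5660^18281=790  5660^18282=16264  5660^18283=7948  5660^18284=16651
  5660^18285=10578  5660^18286=5590  5660^18287=15890  5660^18288=19231  5660^18289=14852
  5660^18290=11406
Found 11406 at exponent 18290.

18290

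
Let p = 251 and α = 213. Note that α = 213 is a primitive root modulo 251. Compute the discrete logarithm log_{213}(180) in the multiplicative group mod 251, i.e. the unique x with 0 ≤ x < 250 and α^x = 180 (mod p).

Baby-step giant-step with m = ceil(sqrt(250)) = 16.
Baby table (213^j mod 251 for j=0..15):
  0:1  1:213  2:189  3:97  4:79  5:10  6:122  7:133
  8:217  9:37  10:100  11:216  12:75  13:162  14:119  15:247
Giant step factor: 213^(-16) ≡ 180 (mod 251).
Scan 180·180^i mod 251 for i = 0, 1, …:
  i=0: 180   i=1: 21   i=2: 15   i=3: 190
  i=4: 64   i=5: 225   i=6: 89   i=7: 207
  i=8: 112   i=9: 80     …   i=13: 140
  i=14: 100
Match at i=14, j=10: x = 14·16 + 10 = 234.

234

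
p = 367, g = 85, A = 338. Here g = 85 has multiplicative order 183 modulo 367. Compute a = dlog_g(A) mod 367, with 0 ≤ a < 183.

102

Baby-step giant-step with m = ceil(sqrt(183)) = 14.
Baby table (85^j mod 367 for j=0..13):
  0:1  1:85  2:252  3:134  4:13  5:4  6:340  7:274
  8:169  9:52  10:16  11:259  12:362  13:309
Giant step factor: 85^(-14) ≡ 30 (mod 367).
Scan 338·30^i mod 367 for i = 0, 1, …:
  i=0: 338   i=1: 231   i=2: 324   i=3: 178
  i=4: 202   i=5: 188   i=6: 135   i=7: 13
Match at i=7, j=4: a = 7·14 + 4 = 102.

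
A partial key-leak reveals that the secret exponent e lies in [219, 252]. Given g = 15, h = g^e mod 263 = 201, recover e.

235

Compute 15^219 mod 263 = 160, then multiply by 15 repeatedly:
  15^219=160  15^220=33  15^221=232  15^222=61  15^223=126
  15^224=49  15^225=209  15^226=242  15^227=211  15^228=9
  15^229=135  15^230=184  15^231=130  15^232=109  15^233=57
  15^234=66  15^235=201
Found 201 at exponent 235.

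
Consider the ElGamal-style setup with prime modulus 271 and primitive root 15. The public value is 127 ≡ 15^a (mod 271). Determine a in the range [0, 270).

185

Baby-step giant-step with m = ceil(sqrt(270)) = 17.
Baby table (15^j mod 271 for j=0..16):
  0:1  1:15  2:225  3:123  4:219  5:33  6:224  7:108
  8:265  9:181  10:5  11:75  12:41  13:73  14:11  15:165
  16:36
Giant step factor: 15^(-17) ≡ 135 (mod 271).
Scan 127·135^i mod 271 for i = 0, 1, …:
  i=0: 127   i=1: 72   i=2: 235   i=3: 18
  i=4: 262   i=5: 140   i=6: 201   i=7: 35
  i=8: 118   i=9: 212   i=10: 165
Match at i=10, j=15: a = 10·17 + 15 = 185.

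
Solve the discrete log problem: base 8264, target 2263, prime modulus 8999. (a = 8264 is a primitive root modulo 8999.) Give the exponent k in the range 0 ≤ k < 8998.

2416

Baby-step giant-step with m = ceil(sqrt(8998)) = 95.
Baby table (8264^j mod 8999 for j=0..94):
  0:1  1:8264  2:285  3:6501  4:234  5:7990  6:3697  7:403
  8:762  9:6867  10:1194  11:4312  12:7327  13:5056  14:427  15:1120
  16:4708  17:4235  18:929  19:1109  20:3794  21:1100  22:1410  23:7534
  24:5894  25:5428  26:5976  27:8151  28:2349  29:1293  30:3539  31:8545
  32:727  33:5595  34:218  35:1752  36:8136  37:4375  38:6017  39:5013
  40:5035  41:6863  42:4134  43:3172  44:8320  45:4120  46:4463  47:4330
  48:3096  49:1187  50:458  51:5332  52:4544  53:7788  54:8183  55:5826
  56:1414  57:4594  58:7034  59:4435  60:6912  61:4115  62:8138  63:2905
  64:6587  65:17  66:5503  67:4845  68:2529  69:3978  70:845  71:8855
  72:6851  73:3955  74:8751  75:2300  76:1312  77:7572  78:4961  79:7259
  80:1042  81:8044  82:3  83:6794  84:855  85:1505  86:702  87:5972
  88:2092  89:1209  90:2286  91:2603  92:3582  93:3937  94:3983
Giant step factor: 8264^(-95) ≡ 442 (mod 8999).
Scan 2263·442^i mod 8999 for i = 0, 1, …:
  i=0: 2263   i=1: 1357   i=2: 5860   i=3: 7407
  i=4: 7257   i=5: 3950   i=6: 94   i=7: 5552
  i=8: 6256   i=9: 2459     …   i=24: 6551
  i=25: 6863
Match at i=25, j=41: k = 25·95 + 41 = 2416.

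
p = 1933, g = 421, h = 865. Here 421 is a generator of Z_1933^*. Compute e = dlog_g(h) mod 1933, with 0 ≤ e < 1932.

1310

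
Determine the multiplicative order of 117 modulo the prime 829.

The order of 117 must divide p − 1 = 828 = 2^2 · 3^2 · 23.
Divisors: 1, 2, 3, 4, 6, 9, 12, 18, 23, 36, 46, 69, 92, 138, 207, 276, 414, 828.
Check each in increasing order: 117^1 ≡ 117;  117^2 ≡ 425;  117^3 ≡ 814;  117^4 ≡ 732;  117^6 ≡ 225;  117^9 ≡ 770;  117^12 ≡ 56;  117^18 ≡ 165;  117^23 ≡ 126;  117^36 ≡ 697;  117^46 ≡ 125;  117^69 ≡ 828;  117^92 ≡ 703;  117^138 ≡ 1.
Smallest exponent giving 1 is 138.

138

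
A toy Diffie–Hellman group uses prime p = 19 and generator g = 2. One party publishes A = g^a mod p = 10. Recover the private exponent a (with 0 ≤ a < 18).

17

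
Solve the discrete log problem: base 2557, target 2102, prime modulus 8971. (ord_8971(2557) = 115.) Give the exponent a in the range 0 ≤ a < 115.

Baby-step giant-step with m = ceil(sqrt(115)) = 11.
Baby table (2557^j mod 8971 for j=0..10):
  0:1  1:2557  2:7361  3:919  4:8452  5:625  6:1287  7:7473
  8:231  9:7552  10:4872
Giant step factor: 2557^(-11) ≡ 4243 (mod 8971).
Scan 2102·4243^i mod 8971 for i = 0, 1, …:
  i=0: 2102   i=1: 1612   i=2: 3814   i=3: 8089
  i=4: 7552
Match at i=4, j=9: a = 4·11 + 9 = 53.

53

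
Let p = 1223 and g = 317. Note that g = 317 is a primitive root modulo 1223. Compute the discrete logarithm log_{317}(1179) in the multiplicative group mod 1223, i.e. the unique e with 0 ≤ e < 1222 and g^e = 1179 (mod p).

59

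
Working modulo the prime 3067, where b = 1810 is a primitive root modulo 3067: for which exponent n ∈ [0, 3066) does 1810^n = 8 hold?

183

Baby-step giant-step with m = ceil(sqrt(3066)) = 56.
Baby table (1810^j mod 3067 for j=0..55):
  0:1  1:1810  2:544  3:133  4:1504  5:1811  6:2354  7:677
  8:1637  9:248  10:1098  11:3031  12:2314  13:1885  14:1346  15:1062
  16:2278  17:1132  18:164  19:2408  20:273  21:343  22:1296  23:2572
  24:2681  25:616  26:1639  27:801  28:2186  29:230  30:2255  31:2440
  32:2987  33:2416  34:2485  35:1628  36:2360  37:2336  38:1834  39:1046
  40:921  41:1629  42:1103  43:2880  44:1967  45:2550  46:2732  47:916
  48:1780  49:1450  50:2215  51:581  52:2696  53:163  54:598  55:2796
Giant step factor: 1810^(-56) ≡ 2439 (mod 3067).
Scan 8·2439^i mod 3067 for i = 0, 1, …:
  i=0: 8   i=1: 1110   i=2: 2196   i=3: 1062
Match at i=3, j=15: n = 3·56 + 15 = 183.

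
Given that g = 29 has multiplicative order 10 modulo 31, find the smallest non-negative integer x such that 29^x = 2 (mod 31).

6

Successive powers of 29 modulo 31:
  29^0=1  29^1=29  29^2=4  29^3=23  29^4=16  29^5=30
  29^6=2
So 29^6 ≡ 2 (mod 31), giving x = 6.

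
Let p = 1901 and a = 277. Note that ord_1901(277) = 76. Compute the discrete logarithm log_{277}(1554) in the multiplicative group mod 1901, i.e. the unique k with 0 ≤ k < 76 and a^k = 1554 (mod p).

65

Baby-step giant-step with m = ceil(sqrt(76)) = 9.
Baby table (277^j mod 1901 for j=0..8):
  0:1  1:277  2:689  3:753  4:1372  5:1745  6:511  7:873
  8:394
Giant step factor: 277^(-9) ≡ 443 (mod 1901).
Scan 1554·443^i mod 1901 for i = 0, 1, …:
  i=0: 1554   i=1: 260   i=2: 1120   i=3: 1900
  i=4: 1458   i=5: 1455   i=6: 126   i=7: 689
Match at i=7, j=2: k = 7·9 + 2 = 65.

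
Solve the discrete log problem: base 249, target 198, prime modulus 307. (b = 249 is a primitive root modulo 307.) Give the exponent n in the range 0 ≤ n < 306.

149

Baby-step giant-step with m = ceil(sqrt(306)) = 18.
Baby table (249^j mod 307 for j=0..17):
  0:1  1:249  2:294  3:140  4:169  5:22  6:259  7:21
  8:10  9:34  10:177  11:172  12:155  13:220  14:134  15:210
  16:100  17:33
Giant step factor: 249^(-18) ≡ 81 (mod 307).
Scan 198·81^i mod 307 for i = 0, 1, …:
  i=0: 198   i=1: 74   i=2: 161   i=3: 147
  i=4: 241   i=5: 180   i=6: 151   i=7: 258
  i=8: 22
Match at i=8, j=5: n = 8·18 + 5 = 149.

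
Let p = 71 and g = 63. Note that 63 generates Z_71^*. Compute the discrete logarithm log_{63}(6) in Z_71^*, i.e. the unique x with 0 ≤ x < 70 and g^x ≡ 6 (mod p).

Baby-step giant-step with m = ceil(sqrt(70)) = 9.
Baby table (63^j mod 71 for j=0..8):
  0:1  1:63  2:64  3:56  4:49  5:34  6:12  7:46
  8:58
Giant step factor: 63^(-9) ≡ 28 (mod 71).
Scan 6·28^i mod 71 for i = 0, 1, …:
  i=0: 6   i=1: 26   i=2: 18   i=3: 7
  i=4: 54   i=5: 21   i=6: 20   i=7: 63
Match at i=7, j=1: x = 7·9 + 1 = 64.

64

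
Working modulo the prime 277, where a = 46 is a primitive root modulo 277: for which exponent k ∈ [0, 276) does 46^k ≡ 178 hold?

59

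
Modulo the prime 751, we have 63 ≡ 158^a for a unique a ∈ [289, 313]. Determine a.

311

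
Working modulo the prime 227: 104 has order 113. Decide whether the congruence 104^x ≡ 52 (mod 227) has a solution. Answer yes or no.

52 ∈ ⟨104⟩ iff 52^113 ≡ 1 (mod 227), since |⟨104⟩| = 113.
52^113 mod 227 = 226.
Since 226 ≠ 1, 52 does not lie in the subgroup.

no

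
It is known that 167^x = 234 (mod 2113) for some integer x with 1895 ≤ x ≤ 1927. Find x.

Compute 167^1895 mod 2113 = 2073, then multiply by 167 repeatedly:
  167^1895=2073  167^1896=1772  167^1897=104  167^1898=464  167^1899=1420
  167^1900=484  167^1901=534  167^1902=432  167^1903=302  167^1904=1835
  167^1905=60  167^1906=1568  167^1907=1957  167^1908=1417  167^1909=2096
  167^1910=1387  167^1911=1312  167^1912=1465  167^1913=1660  167^1914=417
  167^1915=2023  167^1916=1874  167^1917=234
Found 234 at exponent 1917.

1917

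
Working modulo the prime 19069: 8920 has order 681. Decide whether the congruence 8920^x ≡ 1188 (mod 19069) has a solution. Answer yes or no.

no

1188 ∈ ⟨8920⟩ iff 1188^681 ≡ 1 (mod 19069), since |⟨8920⟩| = 681.
1188^681 mod 19069 = 6744.
Since 6744 ≠ 1, 1188 does not lie in the subgroup.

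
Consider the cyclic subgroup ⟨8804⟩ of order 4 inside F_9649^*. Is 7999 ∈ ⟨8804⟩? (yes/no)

⟨8804⟩ has order 4; its elements mod 9649 are {1, 845, 8804, 9648}.
7999 is not in this set.

no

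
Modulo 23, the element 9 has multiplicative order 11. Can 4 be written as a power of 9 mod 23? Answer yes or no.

yes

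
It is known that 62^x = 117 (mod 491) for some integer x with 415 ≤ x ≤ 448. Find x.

444

Compute 62^415 mod 491 = 345, then multiply by 62 repeatedly:
  62^415=345  62^416=277  62^417=480  62^418=300  62^419=433
  62^420=332  62^421=453  62^422=99  62^423=246  62^424=31
  62^425=449  62^426=342  62^427=91  62^428=241  62^429=212
  62^430=378  62^431=359  62^432=163  62^433=286  62^434=56
  62^435=35  62^436=206  62^437=6  62^438=372  62^439=478
  62^440=176  62^441=110  62^442=437  62^443=89  62^444=117
Found 117 at exponent 444.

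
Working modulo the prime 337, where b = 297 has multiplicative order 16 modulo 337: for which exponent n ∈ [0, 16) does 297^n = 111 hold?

Successive powers of 297 modulo 337:
  297^0=1  297^1=297  297^2=252  297^3=30  297^4=148  297^5=146
  297^6=226  297^7=59  297^8=336  297^9=40  297^10=85  297^11=307
  297^12=189  297^13=191  297^14=111
So 297^14 ≡ 111 (mod 337), giving n = 14.

14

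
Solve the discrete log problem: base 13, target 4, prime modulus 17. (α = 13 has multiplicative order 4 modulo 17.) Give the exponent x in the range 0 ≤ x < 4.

Successive powers of 13 modulo 17:
  13^0=1  13^1=13  13^2=16  13^3=4
So 13^3 ≡ 4 (mod 17), giving x = 3.

3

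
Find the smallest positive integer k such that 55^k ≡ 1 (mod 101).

The order of 55 must divide p − 1 = 100 = 2^2 · 5^2.
Divisors: 1, 2, 4, 5, 10, 20, 25, 50, 100.
Check each in increasing order: 55^1 ≡ 55;  55^2 ≡ 96;  55^4 ≡ 25;  55^5 ≡ 62;  55^10 ≡ 6;  55^20 ≡ 36;  55^25 ≡ 10;  55^50 ≡ 100;  55^100 ≡ 1.
Smallest exponent giving 1 is 100.

100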